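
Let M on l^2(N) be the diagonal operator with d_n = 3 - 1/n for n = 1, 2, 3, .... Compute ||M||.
||M|| = 3

For a diagonal operator on l^2 with entries d_n, ||M|| = sup_n |d_n|. Here d_1 = 2, d_2 = 5/2, ..., and d_n = 3 - 1/n increases monotonically toward 3. All terms lie in [2, 3), so |d_n| = d_n and the supremum is the limit 3, which is not attained by any individual d_n. Hence ||M|| = 3.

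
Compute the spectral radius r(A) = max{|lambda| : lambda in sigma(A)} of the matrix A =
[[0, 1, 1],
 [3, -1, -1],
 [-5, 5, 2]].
r(A) ≈ 2.4158

The eigenvalues of A are the roots of its characteristic polynomial. With M = A (coefficients from the trace, the sum of principal 2x2 minors, and det A):
  p(λ) = det(λ I - M) = λ^3 - λ^2 + 5λ - 9.
No integer candidate from the rational root theorem (±divisors of 9) is a root, so the roots are irrational. The cubic discriminant is Δ = -1888 < 0, so there is one real root and a complex-conjugate pair. p(1) = -4 and p(2) = 5 have opposite signs, so a root lies in (1, 2); Newton's method refines it to λ ≈ 1.5421. Dividing out (λ - (1.5421)) leaves approximately λ^2 + 0.5421λ + 5.8361. For λ^2 + 0.5421λ + 5.8361 the discriminant is -23.0503. It is negative, so the remaining roots are the complex-conjugate pair λ ≈ -0.2711 ± 2.4005i. Their product equals the constant term, so |λ|^2 ≈ 5.8361 and |λ| ≈ 2.4158.
Thus the eigenvalues (to 4 decimals) are 1.5421 (modulus 1.5421); -0.2711 ± 2.4005i (modulus 2.4158). The spectral radius is the largest modulus: r(A) ≈ 2.4158. (Cross-check: r(A) ≤ ||A||_2 ≈ 8.0064; equality holds whenever A is normal, though it can also hold for some non-normal A.)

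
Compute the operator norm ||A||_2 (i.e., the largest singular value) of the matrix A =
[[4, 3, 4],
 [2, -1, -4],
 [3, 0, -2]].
||A||_2 ≈ 6.7838 (= sqrt(largest eigenvalue of A^T A))

||A||_2 = sigma_max(A) = sqrt(lambda_max(A^T A)). Form the symmetric matrix M = A^T A =
[[29, 10, 2],
 [10, 10, 16],
 [2, 16, 36]].
Its characteristic polynomial (trace, sum of principal 2x2 minors, determinant of M give the coefficients) is
  p(λ) = det(λ I - M) = λ^3 - 75λ^2 + 1334λ - 16.
No integer candidate from the rational root theorem (±divisors of 16) is a root, so the roots are irrational. The cubic discriminant is Δ = 516099172 > 0, so there are three distinct real roots. p(0) = -16 and p(1) = 1244 have opposite signs, so a root lies in (0, 1); Newton's method refines it to λ ≈ 0.012. p(28) = 488 and p(29) = -16 have opposite signs, so a root lies in (28, 29); Newton's method refines it to λ ≈ 28.9676. p(46) = -16 and p(47) = 830 have opposite signs, so a root lies in (46, 47); Newton's method refines it to λ ≈ 46.0204. Check (Vieta): the three roots sum to 75, matching tr M = 75.
So the eigenvalues of A^T A are ≈ 0.012, 28.9676, 46.0204 (all ≥ 0, as they must be for A^T A). The largest is λ_max ≈ 46.0204, hence ||A||_2 = sqrt(λ_max) ≈ 6.7838.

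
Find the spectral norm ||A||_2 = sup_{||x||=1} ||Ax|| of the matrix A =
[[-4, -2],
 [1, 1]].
||A||_2 = sqrt((22 + sqrt(468))/2) ≈ 4.6708 (= sqrt(largest eigenvalue of A^T A))

||A||_2 = sigma_max(A) = sqrt(lambda_max(A^T A)). Form the symmetric matrix M = A^T A =
[[17, 9],
 [9, 5]].
Its characteristic polynomial (trace, determinant of M give the coefficients) is
  p(λ) = det(λ I - M) = λ^2 - 22λ + 4.
For λ^2 - 22λ + 4 the discriminant is 468. It is nonnegative but not a perfect square, so the roots are real and irrational: λ = (22 ± sqrt(468))/2 ≈ 21.8167, 0.1833.
So the eigenvalues of A^T A are ≈ 0.1833, 21.8167 (all ≥ 0, as they must be for A^T A). The largest is λ_max = (22 + sqrt(468))/2 ≈ 21.8167, hence ||A||_2 = sqrt(λ_max) = sqrt((22 + sqrt(468))/2) ≈ 4.6708.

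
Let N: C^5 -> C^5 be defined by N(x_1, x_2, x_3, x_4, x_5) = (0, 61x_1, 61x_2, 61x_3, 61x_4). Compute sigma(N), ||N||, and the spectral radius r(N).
sigma(N) = {0}; ||N|| = 61; r(N) = 0. (N is nilpotent with N^5 = 0.)

On C^5, N is a strictly lower-triangular matrix with 61 on the subdiagonal and zeros elsewhere, so its characteristic polynomial is lambda^5 and every eigenvalue is 0: sigma(N) = {0}. For the operator norm, N e_i = 61e_{i+1} for i = 1, ..., 4 and N e_5 = 0, so the singular values of N are 61 (with multiplicity 4) and 0; hence ||N|| = 61. The spectral radius r(N) = max|lambda| = 0. Note ||N|| > r(N) — characteristic of non-normal nilpotent operators. Indeed N^5 = 0.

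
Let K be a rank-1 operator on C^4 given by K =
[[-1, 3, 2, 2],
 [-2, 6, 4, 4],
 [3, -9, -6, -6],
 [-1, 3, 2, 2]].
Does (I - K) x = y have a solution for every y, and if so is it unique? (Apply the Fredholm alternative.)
(I - K) is singular (det(I - K) = 0, i.e. 1 ∈ sigma(K)). (I - K) x = y is solvable iff y ⊥ ker((I - K)^*) = span{(-1, 3, 2, 2)}, i.e. iff -y_1 + 3y_2 + 2y_3 + 2y_4 = 0. When solvable, the solutions are x = y + c·(1, 2, -3, 1), c arbitrary (ker(I - K) = span{(1, 2, -3, 1)}, dimension 1).

K has rank 1, so it is an outer product K = u v^T: every row of K is a multiple of one row vector. Reading off the entries, u = (1, 2, -3, 1) and v = (-1, 3, 2, 2) (row i of K equals u_i·v^T). A rank-one matrix u v^T satisfies K u = u (v·u) and kills the (3)-dimensional subspace v^⊥, so its characteristic polynomial is lambda^3 (lambda - v·u) with v·u = tr K = 1. Hence the eigenvalues of I - K are 1 (multiplicity 3) and 1 - (1) = 0, so det(I - K) = 0. (Direct check: I - K =
[[2, -3, -2, -2],
 [2, -5, -4, -4],
 [-3, 9, 7, 6],
 [1, -3, -2, -1]]
has determinant 0.) So 1 is an eigenvalue of K and (I - K) is not invertible. The finite-dimensional Fredholm alternative says: either (I - K) is invertible, or ker(I - K) ≠ {0} and then range(I - K) = ker((I - K)^*)^⊥, with dim ker(I - K) = dim ker((I - K)^*). We are in the second case, so we need both kernels. Kernel of I - K: (I - K) u = u - u (v·u) = u - u = 0, so ker(I - K) = span{u} = span{(1, 2, -3, 1)} (it is exactly 1-dimensional because rank(I - K) = 3). Kernel of the adjoint: K is real, so (I - K)^* = I - K^T = I - v u^T, and (I - v u^T) v = v - v (u·v) = 0; hence ker((I - K)^*) = span{v} = span{(-1, 3, 2, 2)}. Therefore (I - K) x = y is solvable iff <y, v> = 0, i.e. iff -y_1 + 3y_2 + 2y_3 + 2y_4 = 0. When this holds, K y = u (v·y) = 0, so (I - K) y = y and x = y is a particular solution; the full solution set is the line x = y + c·u = y + c·(1, 2, -3, 1), c ∈ C.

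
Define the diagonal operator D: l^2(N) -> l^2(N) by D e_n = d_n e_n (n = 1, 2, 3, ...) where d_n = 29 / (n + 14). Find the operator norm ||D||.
||D|| = 29/15 (attained at n = 1)

For D diagonal, ||D|| = sup_n |d_n| = sup_n 29/(n + 14). This is positive and strictly decreasing in n, so the supremum is attained at n = 1: d_1 = 29/(1 + 14) = 29/15. Hence ||D|| = 29/15.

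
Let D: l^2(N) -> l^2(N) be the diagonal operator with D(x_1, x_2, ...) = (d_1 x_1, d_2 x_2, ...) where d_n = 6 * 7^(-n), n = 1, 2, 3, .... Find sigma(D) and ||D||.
sigma(D) = {6 * 7^(-n) : n ≥ 1} ∪ {0}; ||D|| = 6/7

A bounded diagonal operator on l^2 with diagonal entries d_n has spectrum equal to the closure of {d_n : n ≥ 1}: every d_n is an eigenvalue (with eigenvector e_n), so {d_n} ⊂ sigma(D); the spectrum is closed, so its closure is too; and for lambda not in the closure, (D - lambda I) has bounded inverse (the diagonal entries 1/(d_n - lambda) are bounded). For our sequence d_n = 6 * 7^(-n), n = 1, 2, 3, ...:
  - {d_n} = {6 * 7^(-n) : n ≥ 1}; the only limit point is 0
  - closure = {6 * 7^(-n) : n ≥ 1} ∪ {0}
For the norm: a diagonal operator has ||D|| = sup_n |d_n|. Here d_n = 6 * 7^(-n) is positive and decreasing, so sup_n |d_n| = d_1 = 6/7. So ||D|| = 6/7.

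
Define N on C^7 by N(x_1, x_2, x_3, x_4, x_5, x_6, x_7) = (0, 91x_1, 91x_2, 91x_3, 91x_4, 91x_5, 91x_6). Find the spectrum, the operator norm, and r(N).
sigma(N) = {0}; ||N|| = 91; r(N) = 0. (N is nilpotent with N^7 = 0.)

On C^7, N is a strictly lower-triangular matrix with 91 on the subdiagonal and zeros elsewhere, so its characteristic polynomial is lambda^7 and every eigenvalue is 0: sigma(N) = {0}. For the operator norm, N e_i = 91e_{i+1} for i = 1, ..., 6 and N e_7 = 0, so the singular values of N are 91 (with multiplicity 6) and 0; hence ||N|| = 91. The spectral radius r(N) = max|lambda| = 0. Note ||N|| > r(N) — characteristic of non-normal nilpotent operators. Indeed N^7 = 0.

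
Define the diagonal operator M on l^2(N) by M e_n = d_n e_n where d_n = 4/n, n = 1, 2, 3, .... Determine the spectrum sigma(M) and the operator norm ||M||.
sigma(M) = {4/n : n ≥ 1} ∪ {0}; ||M|| = 4

A bounded diagonal operator on l^2 with diagonal entries d_n has spectrum equal to the closure of {d_n : n ≥ 1}: every d_n is an eigenvalue (with eigenvector e_n), so {d_n} ⊂ sigma(M); the spectrum is closed, so its closure is too; and for lambda not in the closure, (M - lambda I) has bounded inverse (the diagonal entries 1/(d_n - lambda) are bounded). For our sequence d_n = 4/n, n = 1, 2, 3, ...:
  - {d_n} = {4/n : n ≥ 1}; the only limit point is 0
  - closure = {4/n : n ≥ 1} ∪ {0}
For the norm: a diagonal operator has ||M|| = sup_n |d_n|. Here d_n = 4/n is positive and decreasing, so sup_n |d_n| = d_1 = 4. So ||M|| = 4.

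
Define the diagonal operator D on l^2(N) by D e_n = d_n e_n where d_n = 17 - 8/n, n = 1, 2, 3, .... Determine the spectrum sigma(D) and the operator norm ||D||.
sigma(D) = {17 - 8/n : n ≥ 1} ∪ {17}; ||D|| = 17

A bounded diagonal operator on l^2 with diagonal entries d_n has spectrum equal to the closure of {d_n : n ≥ 1}: every d_n is an eigenvalue (with eigenvector e_n), so {d_n} ⊂ sigma(D); the spectrum is closed, so its closure is too; and for lambda not in the closure, (D - lambda I) has bounded inverse (the diagonal entries 1/(d_n - lambda) are bounded). For our sequence d_n = 17 - 8/n, n = 1, 2, 3, ...:
  - {d_n} = {17 - 8/n : n ≥ 1}; the only limit point is 17
  - closure = {17 - 8/n : n ≥ 1} ∪ {17}
For the norm: a diagonal operator has ||D|| = sup_n |d_n|. Here d_n = 17 - 8/n increases monotonically from d_1 = 9 toward 17, with all terms in [9, 17); so sup_n |d_n| = 17 (the supremum is the limit, not attained). So ||D|| = 17.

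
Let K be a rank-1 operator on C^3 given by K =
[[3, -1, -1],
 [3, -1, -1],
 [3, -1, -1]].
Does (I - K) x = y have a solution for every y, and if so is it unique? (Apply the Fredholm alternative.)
(I - K) is singular (det(I - K) = 0, i.e. 1 ∈ sigma(K)). (I - K) x = y is solvable iff y ⊥ ker((I - K)^*) = span{(3, -1, -1)}, i.e. iff 3y_1 - y_2 - y_3 = 0. When solvable, the solutions are x = y + c·(1, 1, 1), c arbitrary (ker(I - K) = span{(1, 1, 1)}, dimension 1).

K has rank 1, so it is an outer product K = u v^T: every row of K is a multiple of one row vector. Reading off the entries, u = (1, 1, 1) and v = (3, -1, -1) (row i of K equals u_i·v^T). A rank-one matrix u v^T satisfies K u = u (v·u) and kills the (2)-dimensional subspace v^⊥, so its characteristic polynomial is lambda^2 (lambda - v·u) with v·u = tr K = 1. Hence the eigenvalues of I - K are 1 (multiplicity 2) and 1 - (1) = 0, so det(I - K) = 0. (Direct check: I - K =
[[-2, 1, 1],
 [-3, 2, 1],
 [-3, 1, 2]]
has determinant 0.) So 1 is an eigenvalue of K and (I - K) is not invertible. The finite-dimensional Fredholm alternative says: either (I - K) is invertible, or ker(I - K) ≠ {0} and then range(I - K) = ker((I - K)^*)^⊥, with dim ker(I - K) = dim ker((I - K)^*). We are in the second case, so we need both kernels. Kernel of I - K: (I - K) u = u - u (v·u) = u - u = 0, so ker(I - K) = span{u} = span{(1, 1, 1)} (it is exactly 1-dimensional because rank(I - K) = 2). Kernel of the adjoint: K is real, so (I - K)^* = I - K^T = I - v u^T, and (I - v u^T) v = v - v (u·v) = 0; hence ker((I - K)^*) = span{v} = span{(3, -1, -1)}. Therefore (I - K) x = y is solvable iff <y, v> = 0, i.e. iff 3y_1 - y_2 - y_3 = 0. When this holds, K y = u (v·y) = 0, so (I - K) y = y and x = y is a particular solution; the full solution set is the line x = y + c·u = y + c·(1, 1, 1), c ∈ C.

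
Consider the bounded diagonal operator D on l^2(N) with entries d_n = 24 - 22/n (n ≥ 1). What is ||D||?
||D|| = 24

For a diagonal operator on l^2 with entries d_n, ||D|| = sup_n |d_n|. Here d_1 = 2, d_2 = 13, ..., and d_n = 24 - 22/n increases monotonically toward 24. All terms lie in [2, 24), so |d_n| = d_n and the supremum is the limit 24, which is not attained by any individual d_n. Hence ||D|| = 24.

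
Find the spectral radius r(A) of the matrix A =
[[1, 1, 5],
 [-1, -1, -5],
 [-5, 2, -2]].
r(A) = sqrt(35) ≈ 5.9161

The eigenvalues of A are the roots of its characteristic polynomial. With M = A (coefficients from the trace, the sum of principal 2x2 minors, and det A):
  p(λ) = det(λ I - M) = λ^3 + 2λ^2 + 35λ.
The constant term is 0, so λ = 0 is a root. Dividing out λ leaves p(λ) = λ(λ^2 + 2λ + 35). For λ^2 + 2λ + 35 the discriminant is -136. It is negative, so the roots are the complex-conjugate pair λ = -1 ± (sqrt(136)/2) i ≈ -1 ± 5.831i. For a conjugate pair the product of the roots equals the constant term, so |λ|^2 = 35 and |λ| = sqrt(35) ≈ 5.9161.
Thus the eigenvalues (to 4 decimals) are -1 ± 5.831i (modulus 5.9161); 0 (modulus 0). The spectral radius is the largest modulus: r(A) = sqrt(35) ≈ 5.9161. (Cross-check: r(A) ≤ ||A||_2 ≈ 8.0419; equality holds whenever A is normal, though it can also hold for some non-normal A.)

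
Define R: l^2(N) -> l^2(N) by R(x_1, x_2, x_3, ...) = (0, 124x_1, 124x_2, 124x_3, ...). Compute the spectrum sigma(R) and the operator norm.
sigma(R) = closed disk {z in C : |z| ≤ 124}; ||R|| = 124

Note R = 124·U where U is the unit right shift (U x)_k = x_{k-1} (with x_0 := 0); so ||R|| = 124||U|| and sigma(R) = 124·sigma(U). ||R x||^2 = sum_{k≥1} |124x_k|^2 = 15376||x||^2, so ||R|| = 124 and sigma(R) ⊂ {|z| ≤ 124}. For any |lambda| < 124, the equation (R - lambda I) x = 0 forces x_1 = 0, then 124x_k = lambda x_{k+1} ⇒ x = 0, so R has no eigenvalues. But (R - lambda I) is not surjective for |lambda| < 124: solving (R - lambda I) x = e_1 would require x_n proportional to (lambda/124)^(-n), which is not in l^2. So every |lambda| < 124 lies in the residual spectrum. The boundary |lambda| = 124 is in the approximate point spectrum (the spectrum is closed). Hence sigma(R) is the closed disk of radius 124.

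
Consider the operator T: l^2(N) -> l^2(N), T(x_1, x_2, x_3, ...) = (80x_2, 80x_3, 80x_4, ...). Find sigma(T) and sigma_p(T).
sigma(T) = closed disk {z in C : |z| ≤ 80}; sigma_p(T) = open disk {z in C : |z| < 80}

Note T = 80·V where V is the unit left shift (V x)_k = x_{k+1}; so sigma(T) = 80·sigma(V) and ||T|| = 80||V||. ||T x||^2 = 6400sum_{k≥2} |x_k|^2 ≤ 6400||x||^2, with equality on {x : x_1 = 0}, so ||T|| = 80. For any lambda with |lambda| < 80, set r = lambda/80 (|r| < 1); the vector x = (1, r, r^2, ...) is in l^2 and satisfies T x = 80(r, r^2, ...) = lambda x, so lambda is an eigenvalue. On the boundary |lambda| = 80 the geometric series diverges, so no l^2 eigenvector exists, but these lambda lie in the approximate point spectrum. Hence sigma(T) is the closed disk of radius 80 and sigma_p(T) is the open disk.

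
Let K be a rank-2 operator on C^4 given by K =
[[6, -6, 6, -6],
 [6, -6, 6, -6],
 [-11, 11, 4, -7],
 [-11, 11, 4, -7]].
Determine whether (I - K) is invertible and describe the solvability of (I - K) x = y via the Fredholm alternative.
(I - K) is invertible (det(I - K) = 4 ≠ 0), so for every y in C^4 the equation (I - K) x = y has a unique solution.

K has rank 2 and factors as K = U V^T = u1 v1^T + u2 v2^T with u1 = (-3, -3, 1, 1), v1 = (-2, 2, -2, 2), u2 = (0, 0, 3, 3), v2 = (-3, 3, 2, -3) (multiplying out reproduces the displayed K). The nonzero eigenvalues of U V^T coincide with those of the 2 x 2 matrix G = V^T U = [[v1·u1, v1·u2], [v2·u1, v2·u2]] = [[0, 0], [-1, -3]], and by the Sylvester determinant identity det(I_4 - U V^T) = det(I_2 - V^T U) = det([[1, 0], [1, 4]]) = (1)(4) - (0)(1) = 4. (Direct check: I - K =
[[-5, 6, -6, 6],
 [-6, 7, -6, 6],
 [11, -11, -3, 7],
 [11, -11, -4, 8]]
has determinant 4.) The finite-dimensional Fredholm alternative says: either (I - K) is invertible, or ker(I - K) ≠ {0} and then range(I - K) = ker((I - K)^*)^⊥, with dim ker(I - K) = dim ker((I - K)^*). Since det(I - K) ≠ 0, 1 is not an eigenvalue of K and ker(I - K) = {0}, so we are in the first case: for every y there is a unique x = (I - K)^(-1) y. (Explicitly, by the Woodbury identity, (I - U V^T)^(-1) = I + U (I_2 - G)^(-1) V^T.)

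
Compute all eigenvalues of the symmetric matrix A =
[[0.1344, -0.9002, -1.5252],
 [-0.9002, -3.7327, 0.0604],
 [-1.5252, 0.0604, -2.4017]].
sigma(A) ≈ {-4, -3, 1}

A is real symmetric, so its spectrum consists of real eigenvalues. Expanding the characteristic polynomial of the displayed matrix gives
  det(λ I - A) = p(λ) = λ^3 + (6)λ^2 + (5)λ + (-12).
Solving p(λ) = 0 yields eigenvalues ≈ -4, -3, 1. (A is shown rounded to 4 decimals, so these recover the underlying integer eigenvalues to within that precision.)
Verification: the trace of A = -6 equals the sum of eigenvalues -6, and det(A) ≈ 11.9996 matches the eigenvalue product 12.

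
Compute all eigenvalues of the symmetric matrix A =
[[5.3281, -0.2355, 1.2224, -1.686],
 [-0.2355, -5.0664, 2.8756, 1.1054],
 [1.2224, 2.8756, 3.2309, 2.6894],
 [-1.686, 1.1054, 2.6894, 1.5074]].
sigma(A) ≈ {-6, -1, 6} (6 with multiplicity 2)

A is real symmetric, so its spectrum consists of real eigenvalues. Expanding the characteristic polynomial of the displayed matrix gives
  det(λ I - A) = p(λ) = λ^4 + (-5)λ^3 + (-42)λ^2 + (180)λ + (216.0077).
Solving p(λ) = 0 yields eigenvalues ≈ -6, -1, 6, 6. (A is shown rounded to 4 decimals, so these recover the underlying integer eigenvalues to within that precision.)
Verification: the trace of A = 5 equals the sum of eigenvalues 5, and det(A) ≈ 216.0077 matches the eigenvalue product 216.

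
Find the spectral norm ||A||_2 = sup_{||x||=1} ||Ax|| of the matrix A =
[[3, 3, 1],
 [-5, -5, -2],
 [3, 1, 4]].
||A||_2 ≈ 9.454 (= sqrt(largest eigenvalue of A^T A))

||A||_2 = sigma_max(A) = sqrt(lambda_max(A^T A)). Form the symmetric matrix M = A^T A =
[[43, 37, 25],
 [37, 35, 17],
 [25, 17, 21]].
Its characteristic polynomial (trace, sum of principal 2x2 minors, determinant of M give the coefficients) is
  p(λ) = det(λ I - M) = λ^3 - 99λ^2 + 860λ - 4.
No integer candidate from the rational root theorem (±divisors of 4) is a root, so the roots are irrational. The cubic discriminant is Δ = 4695200464 > 0, so there are three distinct real roots. p(0) = -4 and p(1) = 758 have opposite signs, so a root lies in (0, 1); Newton's method refines it to λ ≈ 0.0047. p(9) = 446 and p(10) = -304 have opposite signs, so a root lies in (9, 10); Newton's method refines it to λ ≈ 9.6168. p(89) = -2674 and p(90) = 4496 have opposite signs, so a root lies in (89, 90); Newton's method refines it to λ ≈ 89.3785. Check (Vieta): the three roots sum to 99, matching tr M = 99.
So the eigenvalues of A^T A are ≈ 0.0047, 9.6168, 89.3785 (all ≥ 0, as they must be for A^T A). The largest is λ_max ≈ 89.3785, hence ||A||_2 = sqrt(λ_max) ≈ 9.454.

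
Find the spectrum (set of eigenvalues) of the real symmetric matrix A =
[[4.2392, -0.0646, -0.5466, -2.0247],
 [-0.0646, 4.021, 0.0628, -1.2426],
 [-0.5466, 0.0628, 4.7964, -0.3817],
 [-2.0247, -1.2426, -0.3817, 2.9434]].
sigma(A) ≈ {1, 4, 5, 6}

A is real symmetric, so its spectrum consists of real eigenvalues. Expanding the characteristic polynomial of the displayed matrix gives
  det(λ I - A) = p(λ) = λ^4 + (-16)λ^3 + (89)λ^2 + (-193.9981)λ + (119.9958).
Solving p(λ) = 0 yields eigenvalues ≈ 1, 4, 5, 6. (A is shown rounded to 4 decimals, so these recover the underlying integer eigenvalues to within that precision.)
Verification: the trace of A = 16 equals the sum of eigenvalues 16, and det(A) ≈ 119.9958 matches the eigenvalue product 120.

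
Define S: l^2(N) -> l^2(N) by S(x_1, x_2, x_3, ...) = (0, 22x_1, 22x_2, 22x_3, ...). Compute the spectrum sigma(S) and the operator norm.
sigma(S) = closed disk {z in C : |z| ≤ 22}; ||S|| = 22

Note S = 22·U where U is the unit right shift (U x)_k = x_{k-1} (with x_0 := 0); so ||S|| = 22||U|| and sigma(S) = 22·sigma(U). ||S x||^2 = sum_{k≥1} |22x_k|^2 = 484||x||^2, so ||S|| = 22 and sigma(S) ⊂ {|z| ≤ 22}. For any |lambda| < 22, the equation (S - lambda I) x = 0 forces x_1 = 0, then 22x_k = lambda x_{k+1} ⇒ x = 0, so S has no eigenvalues. But (S - lambda I) is not surjective for |lambda| < 22: solving (S - lambda I) x = e_1 would require x_n proportional to (lambda/22)^(-n), which is not in l^2. So every |lambda| < 22 lies in the residual spectrum. The boundary |lambda| = 22 is in the approximate point spectrum (the spectrum is closed). Hence sigma(S) is the closed disk of radius 22.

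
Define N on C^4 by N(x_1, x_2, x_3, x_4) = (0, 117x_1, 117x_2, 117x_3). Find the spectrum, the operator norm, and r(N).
sigma(N) = {0}; ||N|| = 117; r(N) = 0. (N is nilpotent with N^4 = 0.)

On C^4, N is a strictly lower-triangular matrix with 117 on the subdiagonal and zeros elsewhere, so its characteristic polynomial is lambda^4 and every eigenvalue is 0: sigma(N) = {0}. For the operator norm, N e_i = 117e_{i+1} for i = 1, ..., 3 and N e_4 = 0, so the singular values of N are 117 (with multiplicity 3) and 0; hence ||N|| = 117. The spectral radius r(N) = max|lambda| = 0. Note ||N|| > r(N) — characteristic of non-normal nilpotent operators. Indeed N^4 = 0.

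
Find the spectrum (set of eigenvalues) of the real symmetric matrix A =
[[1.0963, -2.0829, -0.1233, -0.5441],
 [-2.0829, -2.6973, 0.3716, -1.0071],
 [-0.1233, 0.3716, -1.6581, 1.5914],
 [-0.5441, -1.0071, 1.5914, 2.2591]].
sigma(A) ≈ {-4, -2, 2, 3}

A is real symmetric, so its spectrum consists of real eigenvalues. Expanding the characteristic polynomial of the displayed matrix gives
  det(λ I - A) = p(λ) = λ^4 + (1)λ^3 + (-16)λ^2 + (-4)λ + (47.998).
Solving p(λ) = 0 yields eigenvalues ≈ -4, -2, 2, 3. (A is shown rounded to 4 decimals, so these recover the underlying integer eigenvalues to within that precision.)
Verification: the trace of A = -1 equals the sum of eigenvalues -1, and det(A) ≈ 47.9980 matches the eigenvalue product 48.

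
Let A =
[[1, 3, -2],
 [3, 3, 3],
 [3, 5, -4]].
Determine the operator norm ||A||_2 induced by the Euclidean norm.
||A||_2 ≈ 8.2468 (= sqrt(largest eigenvalue of A^T A))

||A||_2 = sigma_max(A) = sqrt(lambda_max(A^T A)). Form the symmetric matrix M = A^T A =
[[19, 27, -5],
 [27, 43, -17],
 [-5, -17, 29]].
Its characteristic polynomial (trace, sum of principal 2x2 minors, determinant of M give the coefficients) is
  p(λ) = det(λ I - M) = λ^3 - 91λ^2 + 1572λ - 576.
No integer candidate from the rational root theorem (±divisors of 576) is a root, so the roots are irrational. The cubic discriminant is Δ = 4663047312 > 0, so there are three distinct real roots. p(0) = -576 and p(1) = 906 have opposite signs, so a root lies in (0, 1); Newton's method refines it to λ ≈ 0.3745. p(22) = 612 and p(23) = -392 have opposite signs, so a root lies in (22, 23); Newton's method refines it to λ ≈ 22.6151. p(68) = -32 and p(69) = 3150 have opposite signs, so a root lies in (68, 69); Newton's method refines it to λ ≈ 68.0104. Check (Vieta): the three roots sum to 91, matching tr M = 91.
So the eigenvalues of A^T A are ≈ 0.3745, 22.6151, 68.0104 (all ≥ 0, as they must be for A^T A). The largest is λ_max ≈ 68.0104, hence ||A||_2 = sqrt(λ_max) ≈ 8.2468.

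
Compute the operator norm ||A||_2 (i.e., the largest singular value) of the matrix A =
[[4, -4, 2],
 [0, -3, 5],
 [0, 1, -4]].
||A||_2 ≈ 8.3023 (= sqrt(largest eigenvalue of A^T A))

||A||_2 = sigma_max(A) = sqrt(lambda_max(A^T A)). Form the symmetric matrix M = A^T A =
[[16, -16, 8],
 [-16, 26, -27],
 [8, -27, 45]].
Its characteristic polynomial (trace, sum of principal 2x2 minors, determinant of M give the coefficients) is
  p(λ) = det(λ I - M) = λ^3 - 87λ^2 + 1257λ - 784.
No integer candidate from the rational root theorem (±divisors of 784) is a root, so the roots are irrational. The cubic discriminant is Δ = 3476517597 > 0, so there are three distinct real roots. p(0) = -784 and p(1) = 387 have opposite signs, so a root lies in (0, 1); Newton's method refines it to λ ≈ 0.653. p(17) = 355 and p(18) = -514 have opposite signs, so a root lies in (17, 18); Newton's method refines it to λ ≈ 17.4182. p(68) = -3164 and p(69) = 251 have opposite signs, so a root lies in (68, 69); Newton's method refines it to λ ≈ 68.9288. Check (Vieta): the three roots sum to 87, matching tr M = 87.
So the eigenvalues of A^T A are ≈ 0.653, 17.4182, 68.9288 (all ≥ 0, as they must be for A^T A). The largest is λ_max ≈ 68.9288, hence ||A||_2 = sqrt(λ_max) ≈ 8.3023.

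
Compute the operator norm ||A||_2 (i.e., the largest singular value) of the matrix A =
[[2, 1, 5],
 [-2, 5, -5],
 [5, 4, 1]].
||A||_2 ≈ 8.3865 (= sqrt(largest eigenvalue of A^T A))

||A||_2 = sigma_max(A) = sqrt(lambda_max(A^T A)). Form the symmetric matrix M = A^T A =
[[33, 12, 25],
 [12, 42, -16],
 [25, -16, 51]].
Its characteristic polynomial (trace, sum of principal 2x2 minors, determinant of M give the coefficients) is
  p(λ) = det(λ I - M) = λ^3 - 126λ^2 + 4186λ - 19044.
No integer candidate from the rational root theorem (±divisors of 19044) is a root, so the roots are irrational. The cubic discriminant is Δ = 3418389536 > 0, so there are three distinct real roots. p(5) = -1139 and p(6) = 1752 have opposite signs, so a root lies in (5, 6); Newton's method refines it to λ ≈ 5.385. p(50) = 256 and p(51) = -633 have opposite signs, so a root lies in (50, 51); Newton's method refines it to λ ≈ 50.2822. p(70) = -424 and p(71) = 907 have opposite signs, so a root lies in (70, 71); Newton's method refines it to λ ≈ 70.3328. Check (Vieta): the three roots sum to 126, matching tr M = 126.
So the eigenvalues of A^T A are ≈ 5.385, 50.2822, 70.3328 (all ≥ 0, as they must be for A^T A). The largest is λ_max ≈ 70.3328, hence ||A||_2 = sqrt(λ_max) ≈ 8.3865.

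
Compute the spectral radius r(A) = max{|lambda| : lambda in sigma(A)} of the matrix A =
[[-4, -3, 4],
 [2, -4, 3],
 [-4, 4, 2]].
r(A) ≈ 5.871

The eigenvalues of A are the roots of its characteristic polynomial. With M = A (coefficients from the trace, the sum of principal 2x2 minors, and det A):
  p(λ) = det(λ I - M) = λ^3 + 6λ^2 + 10λ - 96.
No integer candidate from the rational root theorem (±divisors of 96) is a root, so the roots are irrational. The cubic discriminant is Δ = -269968 < 0, so there is one real root and a complex-conjugate pair. p(2) = -44 and p(3) = 15 have opposite signs, so a root lies in (2, 3); Newton's method refines it to λ ≈ 2.7852. Dividing out (λ - (2.7852)) leaves approximately λ^2 + 8.7852λ + 34.4682. For λ^2 + 8.7852λ + 34.4682 the discriminant is -60.6937. It is negative, so the remaining roots are the complex-conjugate pair λ ≈ -4.3926 ± 3.8953i. Their product equals the constant term, so |λ|^2 ≈ 34.4682 and |λ| ≈ 5.871.
Thus the eigenvalues (to 4 decimals) are 2.7852 (modulus 2.7852); -4.3926 ± 3.8953i (modulus 5.871). The spectral radius is the largest modulus: r(A) ≈ 5.871. (Cross-check: r(A) ≤ ||A||_2 ≈ 7.2214; equality holds whenever A is normal, though it can also hold for some non-normal A.)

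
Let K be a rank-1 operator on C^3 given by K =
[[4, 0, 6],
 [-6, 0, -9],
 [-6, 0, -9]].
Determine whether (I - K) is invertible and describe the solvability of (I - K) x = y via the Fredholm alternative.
(I - K) is invertible (det(I - K) = 6 ≠ 0), so for every y in C^3 the equation (I - K) x = y has a unique solution.

K has rank 1, so it is an outer product K = u v^T: every row of K is a multiple of one row vector. Reading off the entries, u = (2, -3, -3) and v = (2, 0, 3) (row i of K equals u_i·v^T). A rank-one matrix u v^T satisfies K u = u (v·u) and kills the (2)-dimensional subspace v^⊥, so its characteristic polynomial is lambda^2 (lambda - v·u) with v·u = tr K = -5. Hence the eigenvalues of I - K are 1 (multiplicity 2) and 1 - (-5) = 6, so det(I - K) = 6. (Direct check: I - K =
[[-3, 0, -6],
 [6, 1, 9],
 [6, 0, 10]]
has determinant 6.) The finite-dimensional Fredholm alternative says: either (I - K) is invertible, or ker(I - K) ≠ {0} and then range(I - K) = ker((I - K)^*)^⊥, with dim ker(I - K) = dim ker((I - K)^*). Since det(I - K) ≠ 0, 1 is not an eigenvalue of K and ker(I - K) = {0}, so we are in the first case: for every y there is a unique x = (I - K)^(-1) y. Explicitly, by the Sherman–Morrison formula, (I - u v^T)^(-1) = I + u v^T/(1 - v·u), i.e. (I - K)^(-1) = I + K/(6).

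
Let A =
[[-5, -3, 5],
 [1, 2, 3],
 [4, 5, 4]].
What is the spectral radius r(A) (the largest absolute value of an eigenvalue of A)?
r(A) ≈ 7.8307

The eigenvalues of A are the roots of its characteristic polynomial. With M = A (coefficients from the trace, the sum of principal 2x2 minors, and det A):
  p(λ) = det(λ I - M) = λ^3 - λ^2 - 54λ + 4.
No integer candidate from the rational root theorem (±divisors of 4) is a root, so the roots are irrational. The cubic discriminant is Δ = 636244 > 0, so there are three distinct real roots. p(-7) = -10 and p(-6) = 76 have opposite signs, so a root lies in (-7, -6); Newton's method refines it to λ ≈ -6.9047. p(0) = 4 and p(1) = -50 have opposite signs, so a root lies in (0, 1); Newton's method refines it to λ ≈ 0.074. p(7) = -80 and p(8) = 20 have opposite signs, so a root lies in (7, 8); Newton's method refines it to λ ≈ 7.8307. Check (Vieta): the three roots sum to 1, matching tr M = 1.
Thus the eigenvalues (to 4 decimals) are -6.9047 (modulus 6.9047); 0.074 (modulus 0.074); 7.8307 (modulus 7.8307). The spectral radius is the largest modulus: r(A) ≈ 7.8307. (Cross-check: r(A) ≤ ||A||_2 ≈ 8.801; equality holds whenever A is normal, though it can also hold for some non-normal A.)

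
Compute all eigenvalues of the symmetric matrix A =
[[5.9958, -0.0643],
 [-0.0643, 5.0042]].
sigma(A) ≈ {5, 6}

A is real symmetric, so its spectrum consists of real eigenvalues. Expanding the characteristic polynomial of the displayed matrix gives
  det(λ I - A) = p(λ) = λ^2 + (-11)λ + (30).
Solving p(λ) = 0 yields eigenvalues ≈ 5, 6. (A is shown rounded to 4 decimals, so these recover the underlying integer eigenvalues to within that precision.)
Verification: the trace of A = 11 equals the sum of eigenvalues 11, and det(A) ≈ 30.0000 matches the eigenvalue product 30.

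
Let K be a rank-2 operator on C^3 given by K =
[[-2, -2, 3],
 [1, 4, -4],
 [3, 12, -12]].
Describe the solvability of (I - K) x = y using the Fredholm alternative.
(I - K) is invertible (det(I - K) = 20 ≠ 0), so for every y in C^3 the equation (I - K) x = y has a unique solution.

K has rank 2 and factors as K = U V^T = u1 v1^T + u2 v2^T with u1 = (1, -1, -3), v1 = (-2, -2, 3), u2 = (0, 1, 3), v2 = (-1, 2, -1) (multiplying out reproduces the displayed K). The nonzero eigenvalues of U V^T coincide with those of the 2 x 2 matrix G = V^T U = [[v1·u1, v1·u2], [v2·u1, v2·u2]] = [[-9, 7], [0, -1]], and by the Sylvester determinant identity det(I_3 - U V^T) = det(I_2 - V^T U) = det([[10, -7], [0, 2]]) = (10)(2) - (-7)(0) = 20. (Direct check: I - K =
[[3, 2, -3],
 [-1, -3, 4],
 [-3, -12, 13]]
has determinant 20.) The finite-dimensional Fredholm alternative says: either (I - K) is invertible, or ker(I - K) ≠ {0} and then range(I - K) = ker((I - K)^*)^⊥, with dim ker(I - K) = dim ker((I - K)^*). Since det(I - K) ≠ 0, 1 is not an eigenvalue of K and ker(I - K) = {0}, so we are in the first case: for every y there is a unique x = (I - K)^(-1) y. (Explicitly, by the Woodbury identity, (I - U V^T)^(-1) = I + U (I_2 - G)^(-1) V^T.)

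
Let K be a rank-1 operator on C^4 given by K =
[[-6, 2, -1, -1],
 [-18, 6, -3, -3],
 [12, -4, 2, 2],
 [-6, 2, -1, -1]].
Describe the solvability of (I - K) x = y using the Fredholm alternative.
(I - K) is singular (det(I - K) = 0, i.e. 1 ∈ sigma(K)). (I - K) x = y is solvable iff y ⊥ ker((I - K)^*) = span{(-6, 2, -1, -1)}, i.e. iff -6y_1 + 2y_2 - y_3 - y_4 = 0. When solvable, the solutions are x = y + c·(1, 3, -2, 1), c arbitrary (ker(I - K) = span{(1, 3, -2, 1)}, dimension 1).

K has rank 1, so it is an outer product K = u v^T: every row of K is a multiple of one row vector. Reading off the entries, u = (1, 3, -2, 1) and v = (-6, 2, -1, -1) (row i of K equals u_i·v^T). A rank-one matrix u v^T satisfies K u = u (v·u) and kills the (3)-dimensional subspace v^⊥, so its characteristic polynomial is lambda^3 (lambda - v·u) with v·u = tr K = 1. Hence the eigenvalues of I - K are 1 (multiplicity 3) and 1 - (1) = 0, so det(I - K) = 0. (Direct check: I - K =
[[7, -2, 1, 1],
 [18, -5, 3, 3],
 [-12, 4, -1, -2],
 [6, -2, 1, 2]]
has determinant 0.) So 1 is an eigenvalue of K and (I - K) is not invertible. The finite-dimensional Fredholm alternative says: either (I - K) is invertible, or ker(I - K) ≠ {0} and then range(I - K) = ker((I - K)^*)^⊥, with dim ker(I - K) = dim ker((I - K)^*). We are in the second case, so we need both kernels. Kernel of I - K: (I - K) u = u - u (v·u) = u - u = 0, so ker(I - K) = span{u} = span{(1, 3, -2, 1)} (it is exactly 1-dimensional because rank(I - K) = 3). Kernel of the adjoint: K is real, so (I - K)^* = I - K^T = I - v u^T, and (I - v u^T) v = v - v (u·v) = 0; hence ker((I - K)^*) = span{v} = span{(-6, 2, -1, -1)}. Therefore (I - K) x = y is solvable iff <y, v> = 0, i.e. iff -6y_1 + 2y_2 - y_3 - y_4 = 0. When this holds, K y = u (v·y) = 0, so (I - K) y = y and x = y is a particular solution; the full solution set is the line x = y + c·u = y + c·(1, 3, -2, 1), c ∈ C.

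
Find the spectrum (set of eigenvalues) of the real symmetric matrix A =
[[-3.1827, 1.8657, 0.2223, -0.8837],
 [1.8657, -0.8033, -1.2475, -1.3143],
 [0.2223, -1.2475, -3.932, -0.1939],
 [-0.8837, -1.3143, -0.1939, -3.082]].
sigma(A) ≈ {-5, -4, -3, 1}

A is real symmetric, so its spectrum consists of real eigenvalues. Expanding the characteristic polynomial of the displayed matrix gives
  det(λ I - A) = p(λ) = λ^4 + (11)λ^3 + (35)λ^2 + (13.0034)λ + (-59.9941).
Solving p(λ) = 0 yields eigenvalues ≈ -5, -4, -3, 1. (A is shown rounded to 4 decimals, so these recover the underlying integer eigenvalues to within that precision.)
Verification: the trace of A = -11 equals the sum of eigenvalues -11, and det(A) ≈ -59.9941 matches the eigenvalue product -60.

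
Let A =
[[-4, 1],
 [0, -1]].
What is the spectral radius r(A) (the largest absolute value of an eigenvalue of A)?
r(A) = 4

The eigenvalues of A are the roots of its characteristic polynomial. With M = A (coefficients from the trace and determinant):
  p(λ) = det(λ I - M) = λ^2 + 5λ + 4.
For λ^2 + 5λ + 4 the discriminant is 9. It is a perfect square (3^2), so the roots are rational: λ = (-5 ± 3)/2 = -1, -4.
Thus the eigenvalues (to 4 decimals) are -1 (modulus 1); -4 (modulus 4). The spectral radius is the largest modulus: r(A) = 4. (Cross-check: r(A) ≤ ||A||_2 ≈ 4.1306; equality holds whenever A is normal, though it can also hold for some non-normal A.)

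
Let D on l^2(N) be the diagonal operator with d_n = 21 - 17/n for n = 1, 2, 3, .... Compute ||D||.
||D|| = 21

For a diagonal operator on l^2 with entries d_n, ||D|| = sup_n |d_n|. Here d_1 = 4, d_2 = 25/2, ..., and d_n = 21 - 17/n increases monotonically toward 21. All terms lie in [4, 21), so |d_n| = d_n and the supremum is the limit 21, which is not attained by any individual d_n. Hence ||D|| = 21.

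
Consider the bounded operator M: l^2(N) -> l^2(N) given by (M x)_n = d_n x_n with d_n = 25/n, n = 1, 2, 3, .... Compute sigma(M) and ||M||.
sigma(M) = {25/n : n ≥ 1} ∪ {0}; ||M|| = 25

A bounded diagonal operator on l^2 with diagonal entries d_n has spectrum equal to the closure of {d_n : n ≥ 1}: every d_n is an eigenvalue (with eigenvector e_n), so {d_n} ⊂ sigma(M); the spectrum is closed, so its closure is too; and for lambda not in the closure, (M - lambda I) has bounded inverse (the diagonal entries 1/(d_n - lambda) are bounded). For our sequence d_n = 25/n, n = 1, 2, 3, ...:
  - {d_n} = {25/n : n ≥ 1}; the only limit point is 0
  - closure = {25/n : n ≥ 1} ∪ {0}
For the norm: a diagonal operator has ||M|| = sup_n |d_n|. Here d_n = 25/n is positive and decreasing, so sup_n |d_n| = d_1 = 25. So ||M|| = 25.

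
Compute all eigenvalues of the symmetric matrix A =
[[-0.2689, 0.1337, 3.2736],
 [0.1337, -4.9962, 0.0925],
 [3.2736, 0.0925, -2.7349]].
sigma(A) ≈ {-5, 2} (-5 with multiplicity 2)

A is real symmetric, so its spectrum consists of real eigenvalues. Expanding the characteristic polynomial of the displayed matrix gives
  det(λ I - A) = p(λ) = λ^3 + (8)λ^2 + (5)λ + (-50).
Solving p(λ) = 0 yields eigenvalues ≈ -5, -5, 2. (A is shown rounded to 4 decimals, so these recover the underlying integer eigenvalues to within that precision.)
Verification: the trace of A = -8 equals the sum of eigenvalues -8, and det(A) ≈ 49.9994 matches the eigenvalue product 50.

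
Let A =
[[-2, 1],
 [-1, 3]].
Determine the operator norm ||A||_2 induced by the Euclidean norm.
||A||_2 = sqrt((15 + sqrt(125))/2) ≈ 3.618 (= sqrt(largest eigenvalue of A^T A))

||A||_2 = sigma_max(A) = sqrt(lambda_max(A^T A)). Form the symmetric matrix M = A^T A =
[[5, -5],
 [-5, 10]].
Its characteristic polynomial (trace, determinant of M give the coefficients) is
  p(λ) = det(λ I - M) = λ^2 - 15λ + 25.
For λ^2 - 15λ + 25 the discriminant is 125. It is nonnegative but not a perfect square, so the roots are real and irrational: λ = (15 ± sqrt(125))/2 ≈ 13.0902, 1.9098.
So the eigenvalues of A^T A are ≈ 1.9098, 13.0902 (all ≥ 0, as they must be for A^T A). The largest is λ_max = (15 + sqrt(125))/2 ≈ 13.0902, hence ||A||_2 = sqrt(λ_max) = sqrt((15 + sqrt(125))/2) ≈ 3.618.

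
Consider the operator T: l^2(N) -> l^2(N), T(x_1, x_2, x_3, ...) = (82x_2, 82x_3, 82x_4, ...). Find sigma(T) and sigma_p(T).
sigma(T) = closed disk {z in C : |z| ≤ 82}; sigma_p(T) = open disk {z in C : |z| < 82}

Note T = 82·V where V is the unit left shift (V x)_k = x_{k+1}; so sigma(T) = 82·sigma(V) and ||T|| = 82||V||. ||T x||^2 = 6724sum_{k≥2} |x_k|^2 ≤ 6724||x||^2, with equality on {x : x_1 = 0}, so ||T|| = 82. For any lambda with |lambda| < 82, set r = lambda/82 (|r| < 1); the vector x = (1, r, r^2, ...) is in l^2 and satisfies T x = 82(r, r^2, ...) = lambda x, so lambda is an eigenvalue. On the boundary |lambda| = 82 the geometric series diverges, so no l^2 eigenvector exists, but these lambda lie in the approximate point spectrum. Hence sigma(T) is the closed disk of radius 82 and sigma_p(T) is the open disk.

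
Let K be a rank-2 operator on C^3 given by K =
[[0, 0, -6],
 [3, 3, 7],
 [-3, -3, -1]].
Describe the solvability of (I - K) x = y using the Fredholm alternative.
(I - K) is invertible (det(I - K) = -1 ≠ 0), so for every y in C^3 the equation (I - K) x = y has a unique solution.

K has rank 2 and factors as K = U V^T = u1 v1^T + u2 v2^T with u1 = (-2, 3, -1), v1 = (0, 0, 3), u2 = (0, 1, -1), v2 = (3, 3, -2) (multiplying out reproduces the displayed K). The nonzero eigenvalues of U V^T coincide with those of the 2 x 2 matrix G = V^T U = [[v1·u1, v1·u2], [v2·u1, v2·u2]] = [[-3, -3], [5, 5]], and by the Sylvester determinant identity det(I_3 - U V^T) = det(I_2 - V^T U) = det([[4, 3], [-5, -4]]) = (4)(-4) - (3)(-5) = -1. (Direct check: I - K =
[[1, 0, 6],
 [-3, -2, -7],
 [3, 3, 2]]
has determinant -1.) The finite-dimensional Fredholm alternative says: either (I - K) is invertible, or ker(I - K) ≠ {0} and then range(I - K) = ker((I - K)^*)^⊥, with dim ker(I - K) = dim ker((I - K)^*). Since det(I - K) ≠ 0, 1 is not an eigenvalue of K and ker(I - K) = {0}, so we are in the first case: for every y there is a unique x = (I - K)^(-1) y. (Explicitly, by the Woodbury identity, (I - U V^T)^(-1) = I + U (I_2 - G)^(-1) V^T.)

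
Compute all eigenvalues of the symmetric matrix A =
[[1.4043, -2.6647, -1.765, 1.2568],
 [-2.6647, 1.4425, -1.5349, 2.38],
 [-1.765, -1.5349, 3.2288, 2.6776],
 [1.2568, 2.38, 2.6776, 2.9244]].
sigma(A) ≈ {-4, 3, 4, 6}

A is real symmetric, so its spectrum consists of real eigenvalues. Expanding the characteristic polynomial of the displayed matrix gives
  det(λ I - A) = p(λ) = λ^4 + (-9)λ^3 + (2)λ^2 + (144.0023)λ + (-288.0033).
Solving p(λ) = 0 yields eigenvalues ≈ -4, 3, 4, 6. (A is shown rounded to 4 decimals, so these recover the underlying integer eigenvalues to within that precision.)
Verification: the trace of A = 9 equals the sum of eigenvalues 9, and det(A) ≈ -288.0033 matches the eigenvalue product -288.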